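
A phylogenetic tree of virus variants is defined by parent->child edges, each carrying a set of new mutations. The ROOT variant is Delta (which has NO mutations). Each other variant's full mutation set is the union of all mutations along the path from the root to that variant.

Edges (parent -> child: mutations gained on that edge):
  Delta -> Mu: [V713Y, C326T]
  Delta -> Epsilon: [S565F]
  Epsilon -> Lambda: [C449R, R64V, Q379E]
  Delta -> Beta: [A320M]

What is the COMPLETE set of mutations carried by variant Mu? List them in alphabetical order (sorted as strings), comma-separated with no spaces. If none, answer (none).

Answer: C326T,V713Y

Derivation:
At Delta: gained [] -> total []
At Mu: gained ['V713Y', 'C326T'] -> total ['C326T', 'V713Y']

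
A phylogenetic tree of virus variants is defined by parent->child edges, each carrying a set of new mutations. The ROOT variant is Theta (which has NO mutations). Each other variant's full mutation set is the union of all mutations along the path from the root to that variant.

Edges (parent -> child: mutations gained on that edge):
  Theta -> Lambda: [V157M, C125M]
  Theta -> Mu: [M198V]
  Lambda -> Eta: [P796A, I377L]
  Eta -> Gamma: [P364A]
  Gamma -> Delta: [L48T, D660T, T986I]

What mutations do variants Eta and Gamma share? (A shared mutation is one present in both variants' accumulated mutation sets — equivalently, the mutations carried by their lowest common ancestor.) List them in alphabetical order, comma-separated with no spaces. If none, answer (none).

Answer: C125M,I377L,P796A,V157M

Derivation:
Accumulating mutations along path to Eta:
  At Theta: gained [] -> total []
  At Lambda: gained ['V157M', 'C125M'] -> total ['C125M', 'V157M']
  At Eta: gained ['P796A', 'I377L'] -> total ['C125M', 'I377L', 'P796A', 'V157M']
Mutations(Eta) = ['C125M', 'I377L', 'P796A', 'V157M']
Accumulating mutations along path to Gamma:
  At Theta: gained [] -> total []
  At Lambda: gained ['V157M', 'C125M'] -> total ['C125M', 'V157M']
  At Eta: gained ['P796A', 'I377L'] -> total ['C125M', 'I377L', 'P796A', 'V157M']
  At Gamma: gained ['P364A'] -> total ['C125M', 'I377L', 'P364A', 'P796A', 'V157M']
Mutations(Gamma) = ['C125M', 'I377L', 'P364A', 'P796A', 'V157M']
Intersection: ['C125M', 'I377L', 'P796A', 'V157M'] ∩ ['C125M', 'I377L', 'P364A', 'P796A', 'V157M'] = ['C125M', 'I377L', 'P796A', 'V157M']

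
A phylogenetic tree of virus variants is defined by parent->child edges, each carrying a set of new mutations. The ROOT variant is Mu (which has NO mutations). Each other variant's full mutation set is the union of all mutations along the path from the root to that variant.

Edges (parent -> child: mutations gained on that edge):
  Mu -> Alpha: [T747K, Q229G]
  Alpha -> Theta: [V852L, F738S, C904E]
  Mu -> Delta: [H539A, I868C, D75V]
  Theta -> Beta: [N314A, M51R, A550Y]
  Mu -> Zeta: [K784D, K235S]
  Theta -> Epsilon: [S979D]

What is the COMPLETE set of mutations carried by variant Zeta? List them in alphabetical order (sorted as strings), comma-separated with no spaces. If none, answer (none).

Answer: K235S,K784D

Derivation:
At Mu: gained [] -> total []
At Zeta: gained ['K784D', 'K235S'] -> total ['K235S', 'K784D']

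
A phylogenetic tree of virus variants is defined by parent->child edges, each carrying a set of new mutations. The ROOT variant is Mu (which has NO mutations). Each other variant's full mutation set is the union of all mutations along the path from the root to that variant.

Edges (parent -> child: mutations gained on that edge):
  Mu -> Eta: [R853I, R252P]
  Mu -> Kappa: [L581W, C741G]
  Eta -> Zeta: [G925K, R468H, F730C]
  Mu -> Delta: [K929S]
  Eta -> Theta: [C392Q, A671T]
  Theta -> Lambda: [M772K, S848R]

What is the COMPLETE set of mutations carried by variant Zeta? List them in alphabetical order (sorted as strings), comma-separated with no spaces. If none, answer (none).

At Mu: gained [] -> total []
At Eta: gained ['R853I', 'R252P'] -> total ['R252P', 'R853I']
At Zeta: gained ['G925K', 'R468H', 'F730C'] -> total ['F730C', 'G925K', 'R252P', 'R468H', 'R853I']

Answer: F730C,G925K,R252P,R468H,R853I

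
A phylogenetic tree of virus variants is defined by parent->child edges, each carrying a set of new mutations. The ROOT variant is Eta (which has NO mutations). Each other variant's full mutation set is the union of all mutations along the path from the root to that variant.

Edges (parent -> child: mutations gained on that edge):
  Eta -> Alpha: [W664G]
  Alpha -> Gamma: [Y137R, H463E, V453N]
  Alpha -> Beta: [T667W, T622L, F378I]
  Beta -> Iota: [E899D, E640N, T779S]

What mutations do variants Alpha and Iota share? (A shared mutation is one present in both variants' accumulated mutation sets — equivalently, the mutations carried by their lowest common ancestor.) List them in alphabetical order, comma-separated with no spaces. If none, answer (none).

Accumulating mutations along path to Alpha:
  At Eta: gained [] -> total []
  At Alpha: gained ['W664G'] -> total ['W664G']
Mutations(Alpha) = ['W664G']
Accumulating mutations along path to Iota:
  At Eta: gained [] -> total []
  At Alpha: gained ['W664G'] -> total ['W664G']
  At Beta: gained ['T667W', 'T622L', 'F378I'] -> total ['F378I', 'T622L', 'T667W', 'W664G']
  At Iota: gained ['E899D', 'E640N', 'T779S'] -> total ['E640N', 'E899D', 'F378I', 'T622L', 'T667W', 'T779S', 'W664G']
Mutations(Iota) = ['E640N', 'E899D', 'F378I', 'T622L', 'T667W', 'T779S', 'W664G']
Intersection: ['W664G'] ∩ ['E640N', 'E899D', 'F378I', 'T622L', 'T667W', 'T779S', 'W664G'] = ['W664G']

Answer: W664G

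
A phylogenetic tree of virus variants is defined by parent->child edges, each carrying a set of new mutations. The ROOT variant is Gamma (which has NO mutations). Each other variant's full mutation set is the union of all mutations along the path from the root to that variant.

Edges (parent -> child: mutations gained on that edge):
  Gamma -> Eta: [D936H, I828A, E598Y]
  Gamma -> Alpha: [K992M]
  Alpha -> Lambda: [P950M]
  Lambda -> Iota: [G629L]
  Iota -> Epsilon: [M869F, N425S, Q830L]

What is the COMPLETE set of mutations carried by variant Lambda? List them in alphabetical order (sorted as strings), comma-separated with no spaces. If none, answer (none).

Answer: K992M,P950M

Derivation:
At Gamma: gained [] -> total []
At Alpha: gained ['K992M'] -> total ['K992M']
At Lambda: gained ['P950M'] -> total ['K992M', 'P950M']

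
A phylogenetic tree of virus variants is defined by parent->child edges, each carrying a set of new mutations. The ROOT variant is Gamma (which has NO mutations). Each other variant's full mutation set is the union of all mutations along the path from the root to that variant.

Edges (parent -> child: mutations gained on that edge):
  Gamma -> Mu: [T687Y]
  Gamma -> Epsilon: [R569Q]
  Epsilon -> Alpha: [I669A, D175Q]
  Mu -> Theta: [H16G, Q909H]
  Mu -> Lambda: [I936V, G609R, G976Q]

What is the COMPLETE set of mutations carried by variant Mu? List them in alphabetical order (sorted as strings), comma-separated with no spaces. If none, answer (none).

At Gamma: gained [] -> total []
At Mu: gained ['T687Y'] -> total ['T687Y']

Answer: T687Y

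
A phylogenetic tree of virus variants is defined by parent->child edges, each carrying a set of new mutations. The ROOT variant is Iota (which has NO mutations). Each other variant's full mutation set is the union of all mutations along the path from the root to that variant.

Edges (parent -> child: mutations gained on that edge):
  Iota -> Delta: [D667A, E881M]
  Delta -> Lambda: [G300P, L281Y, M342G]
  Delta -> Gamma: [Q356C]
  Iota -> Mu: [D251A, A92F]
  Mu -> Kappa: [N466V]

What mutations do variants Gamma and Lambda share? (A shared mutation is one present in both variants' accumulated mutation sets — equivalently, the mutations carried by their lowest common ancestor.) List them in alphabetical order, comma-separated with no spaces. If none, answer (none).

Accumulating mutations along path to Gamma:
  At Iota: gained [] -> total []
  At Delta: gained ['D667A', 'E881M'] -> total ['D667A', 'E881M']
  At Gamma: gained ['Q356C'] -> total ['D667A', 'E881M', 'Q356C']
Mutations(Gamma) = ['D667A', 'E881M', 'Q356C']
Accumulating mutations along path to Lambda:
  At Iota: gained [] -> total []
  At Delta: gained ['D667A', 'E881M'] -> total ['D667A', 'E881M']
  At Lambda: gained ['G300P', 'L281Y', 'M342G'] -> total ['D667A', 'E881M', 'G300P', 'L281Y', 'M342G']
Mutations(Lambda) = ['D667A', 'E881M', 'G300P', 'L281Y', 'M342G']
Intersection: ['D667A', 'E881M', 'Q356C'] ∩ ['D667A', 'E881M', 'G300P', 'L281Y', 'M342G'] = ['D667A', 'E881M']

Answer: D667A,E881M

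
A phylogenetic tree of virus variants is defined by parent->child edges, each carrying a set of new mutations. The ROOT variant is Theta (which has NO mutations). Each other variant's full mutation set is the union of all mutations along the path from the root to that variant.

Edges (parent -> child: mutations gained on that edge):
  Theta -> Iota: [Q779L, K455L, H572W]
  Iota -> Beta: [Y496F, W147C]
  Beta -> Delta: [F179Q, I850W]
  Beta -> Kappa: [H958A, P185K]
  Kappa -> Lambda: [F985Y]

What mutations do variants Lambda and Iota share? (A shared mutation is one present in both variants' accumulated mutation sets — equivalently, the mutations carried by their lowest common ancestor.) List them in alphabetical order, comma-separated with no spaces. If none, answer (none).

Answer: H572W,K455L,Q779L

Derivation:
Accumulating mutations along path to Lambda:
  At Theta: gained [] -> total []
  At Iota: gained ['Q779L', 'K455L', 'H572W'] -> total ['H572W', 'K455L', 'Q779L']
  At Beta: gained ['Y496F', 'W147C'] -> total ['H572W', 'K455L', 'Q779L', 'W147C', 'Y496F']
  At Kappa: gained ['H958A', 'P185K'] -> total ['H572W', 'H958A', 'K455L', 'P185K', 'Q779L', 'W147C', 'Y496F']
  At Lambda: gained ['F985Y'] -> total ['F985Y', 'H572W', 'H958A', 'K455L', 'P185K', 'Q779L', 'W147C', 'Y496F']
Mutations(Lambda) = ['F985Y', 'H572W', 'H958A', 'K455L', 'P185K', 'Q779L', 'W147C', 'Y496F']
Accumulating mutations along path to Iota:
  At Theta: gained [] -> total []
  At Iota: gained ['Q779L', 'K455L', 'H572W'] -> total ['H572W', 'K455L', 'Q779L']
Mutations(Iota) = ['H572W', 'K455L', 'Q779L']
Intersection: ['F985Y', 'H572W', 'H958A', 'K455L', 'P185K', 'Q779L', 'W147C', 'Y496F'] ∩ ['H572W', 'K455L', 'Q779L'] = ['H572W', 'K455L', 'Q779L']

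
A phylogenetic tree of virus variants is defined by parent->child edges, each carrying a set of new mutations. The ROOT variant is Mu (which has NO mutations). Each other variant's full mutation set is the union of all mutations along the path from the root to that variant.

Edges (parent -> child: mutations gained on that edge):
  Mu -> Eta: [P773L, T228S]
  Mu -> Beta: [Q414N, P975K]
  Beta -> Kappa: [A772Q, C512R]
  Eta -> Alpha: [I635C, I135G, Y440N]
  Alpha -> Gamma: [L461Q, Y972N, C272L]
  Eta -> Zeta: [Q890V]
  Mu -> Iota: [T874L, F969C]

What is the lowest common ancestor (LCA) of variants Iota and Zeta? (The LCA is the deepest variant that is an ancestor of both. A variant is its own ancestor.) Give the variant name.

Path from root to Iota: Mu -> Iota
  ancestors of Iota: {Mu, Iota}
Path from root to Zeta: Mu -> Eta -> Zeta
  ancestors of Zeta: {Mu, Eta, Zeta}
Common ancestors: {Mu}
Walk up from Zeta: Zeta (not in ancestors of Iota), Eta (not in ancestors of Iota), Mu (in ancestors of Iota)
Deepest common ancestor (LCA) = Mu

Answer: Mu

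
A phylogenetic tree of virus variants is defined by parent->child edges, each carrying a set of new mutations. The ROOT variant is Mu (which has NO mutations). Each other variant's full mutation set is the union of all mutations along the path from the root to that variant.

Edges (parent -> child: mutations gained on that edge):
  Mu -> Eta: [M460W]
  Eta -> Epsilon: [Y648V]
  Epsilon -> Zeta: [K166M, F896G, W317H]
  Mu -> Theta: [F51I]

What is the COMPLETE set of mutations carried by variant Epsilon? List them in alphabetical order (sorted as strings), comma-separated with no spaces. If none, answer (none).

Answer: M460W,Y648V

Derivation:
At Mu: gained [] -> total []
At Eta: gained ['M460W'] -> total ['M460W']
At Epsilon: gained ['Y648V'] -> total ['M460W', 'Y648V']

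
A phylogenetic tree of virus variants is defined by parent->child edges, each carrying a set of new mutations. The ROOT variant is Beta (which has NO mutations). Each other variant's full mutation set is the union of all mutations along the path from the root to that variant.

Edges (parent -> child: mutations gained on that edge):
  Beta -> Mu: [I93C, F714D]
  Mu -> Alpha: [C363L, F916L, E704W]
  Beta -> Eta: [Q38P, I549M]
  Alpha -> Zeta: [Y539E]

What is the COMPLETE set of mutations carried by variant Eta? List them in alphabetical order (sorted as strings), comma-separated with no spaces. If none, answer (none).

At Beta: gained [] -> total []
At Eta: gained ['Q38P', 'I549M'] -> total ['I549M', 'Q38P']

Answer: I549M,Q38P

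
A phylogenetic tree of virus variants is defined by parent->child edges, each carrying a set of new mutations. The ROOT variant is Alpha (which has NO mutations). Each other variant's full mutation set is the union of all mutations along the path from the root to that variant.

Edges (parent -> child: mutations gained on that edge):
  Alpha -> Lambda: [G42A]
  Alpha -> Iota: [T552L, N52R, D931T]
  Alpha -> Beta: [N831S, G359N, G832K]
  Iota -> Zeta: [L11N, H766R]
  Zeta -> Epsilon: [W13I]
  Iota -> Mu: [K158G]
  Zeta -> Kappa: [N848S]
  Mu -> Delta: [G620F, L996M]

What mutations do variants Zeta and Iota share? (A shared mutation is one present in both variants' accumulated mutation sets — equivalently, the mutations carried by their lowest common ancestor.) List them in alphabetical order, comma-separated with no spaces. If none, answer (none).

Answer: D931T,N52R,T552L

Derivation:
Accumulating mutations along path to Zeta:
  At Alpha: gained [] -> total []
  At Iota: gained ['T552L', 'N52R', 'D931T'] -> total ['D931T', 'N52R', 'T552L']
  At Zeta: gained ['L11N', 'H766R'] -> total ['D931T', 'H766R', 'L11N', 'N52R', 'T552L']
Mutations(Zeta) = ['D931T', 'H766R', 'L11N', 'N52R', 'T552L']
Accumulating mutations along path to Iota:
  At Alpha: gained [] -> total []
  At Iota: gained ['T552L', 'N52R', 'D931T'] -> total ['D931T', 'N52R', 'T552L']
Mutations(Iota) = ['D931T', 'N52R', 'T552L']
Intersection: ['D931T', 'H766R', 'L11N', 'N52R', 'T552L'] ∩ ['D931T', 'N52R', 'T552L'] = ['D931T', 'N52R', 'T552L']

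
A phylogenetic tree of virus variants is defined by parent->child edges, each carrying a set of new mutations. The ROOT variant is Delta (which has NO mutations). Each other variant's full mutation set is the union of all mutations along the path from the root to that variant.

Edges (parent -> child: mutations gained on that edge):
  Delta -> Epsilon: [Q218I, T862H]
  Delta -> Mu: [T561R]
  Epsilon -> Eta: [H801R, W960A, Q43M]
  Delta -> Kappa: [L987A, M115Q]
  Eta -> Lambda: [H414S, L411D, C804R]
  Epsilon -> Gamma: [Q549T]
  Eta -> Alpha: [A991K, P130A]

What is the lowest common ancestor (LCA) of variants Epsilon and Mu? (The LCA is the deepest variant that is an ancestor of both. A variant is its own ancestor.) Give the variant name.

Path from root to Epsilon: Delta -> Epsilon
  ancestors of Epsilon: {Delta, Epsilon}
Path from root to Mu: Delta -> Mu
  ancestors of Mu: {Delta, Mu}
Common ancestors: {Delta}
Walk up from Mu: Mu (not in ancestors of Epsilon), Delta (in ancestors of Epsilon)
Deepest common ancestor (LCA) = Delta

Answer: Delta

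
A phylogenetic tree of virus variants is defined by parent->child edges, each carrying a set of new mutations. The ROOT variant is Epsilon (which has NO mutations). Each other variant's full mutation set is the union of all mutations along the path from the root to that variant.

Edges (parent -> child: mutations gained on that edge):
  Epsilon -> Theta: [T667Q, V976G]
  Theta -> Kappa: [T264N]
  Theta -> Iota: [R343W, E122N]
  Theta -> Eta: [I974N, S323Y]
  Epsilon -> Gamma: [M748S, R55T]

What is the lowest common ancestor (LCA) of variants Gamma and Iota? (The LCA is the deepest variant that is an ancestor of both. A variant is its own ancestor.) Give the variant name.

Answer: Epsilon

Derivation:
Path from root to Gamma: Epsilon -> Gamma
  ancestors of Gamma: {Epsilon, Gamma}
Path from root to Iota: Epsilon -> Theta -> Iota
  ancestors of Iota: {Epsilon, Theta, Iota}
Common ancestors: {Epsilon}
Walk up from Iota: Iota (not in ancestors of Gamma), Theta (not in ancestors of Gamma), Epsilon (in ancestors of Gamma)
Deepest common ancestor (LCA) = Epsilon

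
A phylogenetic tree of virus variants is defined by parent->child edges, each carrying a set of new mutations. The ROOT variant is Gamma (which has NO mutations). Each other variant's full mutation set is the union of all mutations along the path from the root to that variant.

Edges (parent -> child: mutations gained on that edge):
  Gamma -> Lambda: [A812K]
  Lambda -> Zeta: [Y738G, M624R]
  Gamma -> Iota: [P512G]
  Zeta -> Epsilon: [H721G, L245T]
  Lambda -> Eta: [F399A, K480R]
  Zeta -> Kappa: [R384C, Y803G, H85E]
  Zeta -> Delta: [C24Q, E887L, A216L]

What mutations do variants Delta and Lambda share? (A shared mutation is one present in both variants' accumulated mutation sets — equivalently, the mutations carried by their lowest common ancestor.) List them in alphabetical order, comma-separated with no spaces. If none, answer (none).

Accumulating mutations along path to Delta:
  At Gamma: gained [] -> total []
  At Lambda: gained ['A812K'] -> total ['A812K']
  At Zeta: gained ['Y738G', 'M624R'] -> total ['A812K', 'M624R', 'Y738G']
  At Delta: gained ['C24Q', 'E887L', 'A216L'] -> total ['A216L', 'A812K', 'C24Q', 'E887L', 'M624R', 'Y738G']
Mutations(Delta) = ['A216L', 'A812K', 'C24Q', 'E887L', 'M624R', 'Y738G']
Accumulating mutations along path to Lambda:
  At Gamma: gained [] -> total []
  At Lambda: gained ['A812K'] -> total ['A812K']
Mutations(Lambda) = ['A812K']
Intersection: ['A216L', 'A812K', 'C24Q', 'E887L', 'M624R', 'Y738G'] ∩ ['A812K'] = ['A812K']

Answer: A812K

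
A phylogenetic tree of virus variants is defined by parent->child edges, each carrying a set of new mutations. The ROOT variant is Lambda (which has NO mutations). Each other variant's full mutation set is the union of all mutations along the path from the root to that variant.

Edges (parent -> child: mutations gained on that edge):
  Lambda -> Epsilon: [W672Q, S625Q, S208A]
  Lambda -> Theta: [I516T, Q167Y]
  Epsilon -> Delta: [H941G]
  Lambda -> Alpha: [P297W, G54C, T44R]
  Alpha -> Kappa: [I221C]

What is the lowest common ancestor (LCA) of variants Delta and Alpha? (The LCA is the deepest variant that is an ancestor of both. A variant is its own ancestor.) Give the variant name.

Answer: Lambda

Derivation:
Path from root to Delta: Lambda -> Epsilon -> Delta
  ancestors of Delta: {Lambda, Epsilon, Delta}
Path from root to Alpha: Lambda -> Alpha
  ancestors of Alpha: {Lambda, Alpha}
Common ancestors: {Lambda}
Walk up from Alpha: Alpha (not in ancestors of Delta), Lambda (in ancestors of Delta)
Deepest common ancestor (LCA) = Lambda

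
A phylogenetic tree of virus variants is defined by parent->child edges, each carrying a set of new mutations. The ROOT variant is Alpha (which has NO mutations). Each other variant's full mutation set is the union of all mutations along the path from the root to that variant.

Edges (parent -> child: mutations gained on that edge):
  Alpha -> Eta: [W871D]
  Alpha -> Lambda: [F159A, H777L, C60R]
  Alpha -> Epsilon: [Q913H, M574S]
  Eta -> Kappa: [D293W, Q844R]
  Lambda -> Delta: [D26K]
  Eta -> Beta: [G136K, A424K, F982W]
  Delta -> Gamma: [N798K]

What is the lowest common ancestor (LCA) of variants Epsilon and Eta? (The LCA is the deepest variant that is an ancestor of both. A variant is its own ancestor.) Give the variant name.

Path from root to Epsilon: Alpha -> Epsilon
  ancestors of Epsilon: {Alpha, Epsilon}
Path from root to Eta: Alpha -> Eta
  ancestors of Eta: {Alpha, Eta}
Common ancestors: {Alpha}
Walk up from Eta: Eta (not in ancestors of Epsilon), Alpha (in ancestors of Epsilon)
Deepest common ancestor (LCA) = Alpha

Answer: Alpha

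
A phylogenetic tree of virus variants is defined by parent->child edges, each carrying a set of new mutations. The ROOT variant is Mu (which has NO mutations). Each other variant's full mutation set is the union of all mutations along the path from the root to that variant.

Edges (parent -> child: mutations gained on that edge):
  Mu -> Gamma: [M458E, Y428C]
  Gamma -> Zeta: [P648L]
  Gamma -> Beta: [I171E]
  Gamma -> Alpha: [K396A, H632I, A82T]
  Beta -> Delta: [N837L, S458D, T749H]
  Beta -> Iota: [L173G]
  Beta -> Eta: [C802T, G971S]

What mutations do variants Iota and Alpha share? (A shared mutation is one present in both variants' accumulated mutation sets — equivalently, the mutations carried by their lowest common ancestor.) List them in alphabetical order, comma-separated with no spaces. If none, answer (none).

Accumulating mutations along path to Iota:
  At Mu: gained [] -> total []
  At Gamma: gained ['M458E', 'Y428C'] -> total ['M458E', 'Y428C']
  At Beta: gained ['I171E'] -> total ['I171E', 'M458E', 'Y428C']
  At Iota: gained ['L173G'] -> total ['I171E', 'L173G', 'M458E', 'Y428C']
Mutations(Iota) = ['I171E', 'L173G', 'M458E', 'Y428C']
Accumulating mutations along path to Alpha:
  At Mu: gained [] -> total []
  At Gamma: gained ['M458E', 'Y428C'] -> total ['M458E', 'Y428C']
  At Alpha: gained ['K396A', 'H632I', 'A82T'] -> total ['A82T', 'H632I', 'K396A', 'M458E', 'Y428C']
Mutations(Alpha) = ['A82T', 'H632I', 'K396A', 'M458E', 'Y428C']
Intersection: ['I171E', 'L173G', 'M458E', 'Y428C'] ∩ ['A82T', 'H632I', 'K396A', 'M458E', 'Y428C'] = ['M458E', 'Y428C']

Answer: M458E,Y428C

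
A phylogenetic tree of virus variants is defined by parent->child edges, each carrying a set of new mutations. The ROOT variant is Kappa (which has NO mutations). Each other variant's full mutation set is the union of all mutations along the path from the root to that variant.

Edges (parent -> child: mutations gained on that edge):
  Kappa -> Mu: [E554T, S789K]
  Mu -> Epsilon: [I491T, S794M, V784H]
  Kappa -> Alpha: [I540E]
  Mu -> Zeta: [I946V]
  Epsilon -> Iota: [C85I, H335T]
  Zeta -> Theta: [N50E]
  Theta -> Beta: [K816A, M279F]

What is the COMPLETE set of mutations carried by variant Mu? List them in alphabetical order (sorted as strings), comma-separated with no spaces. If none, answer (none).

At Kappa: gained [] -> total []
At Mu: gained ['E554T', 'S789K'] -> total ['E554T', 'S789K']

Answer: E554T,S789K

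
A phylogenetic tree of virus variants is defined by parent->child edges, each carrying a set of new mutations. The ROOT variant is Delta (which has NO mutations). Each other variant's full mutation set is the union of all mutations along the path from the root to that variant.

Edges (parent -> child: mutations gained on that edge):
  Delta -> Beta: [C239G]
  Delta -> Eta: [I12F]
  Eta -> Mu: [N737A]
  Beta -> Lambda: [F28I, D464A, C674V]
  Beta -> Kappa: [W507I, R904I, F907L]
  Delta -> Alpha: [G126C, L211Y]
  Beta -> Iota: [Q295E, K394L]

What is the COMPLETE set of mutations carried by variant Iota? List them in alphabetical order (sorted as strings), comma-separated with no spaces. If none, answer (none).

Answer: C239G,K394L,Q295E

Derivation:
At Delta: gained [] -> total []
At Beta: gained ['C239G'] -> total ['C239G']
At Iota: gained ['Q295E', 'K394L'] -> total ['C239G', 'K394L', 'Q295E']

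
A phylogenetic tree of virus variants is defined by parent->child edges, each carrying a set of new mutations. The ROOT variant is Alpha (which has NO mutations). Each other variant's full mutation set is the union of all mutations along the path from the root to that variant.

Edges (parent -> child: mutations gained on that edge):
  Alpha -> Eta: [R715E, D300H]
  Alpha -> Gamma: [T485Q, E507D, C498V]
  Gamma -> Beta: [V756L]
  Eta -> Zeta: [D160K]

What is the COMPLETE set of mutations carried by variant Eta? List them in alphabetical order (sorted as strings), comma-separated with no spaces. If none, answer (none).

At Alpha: gained [] -> total []
At Eta: gained ['R715E', 'D300H'] -> total ['D300H', 'R715E']

Answer: D300H,R715E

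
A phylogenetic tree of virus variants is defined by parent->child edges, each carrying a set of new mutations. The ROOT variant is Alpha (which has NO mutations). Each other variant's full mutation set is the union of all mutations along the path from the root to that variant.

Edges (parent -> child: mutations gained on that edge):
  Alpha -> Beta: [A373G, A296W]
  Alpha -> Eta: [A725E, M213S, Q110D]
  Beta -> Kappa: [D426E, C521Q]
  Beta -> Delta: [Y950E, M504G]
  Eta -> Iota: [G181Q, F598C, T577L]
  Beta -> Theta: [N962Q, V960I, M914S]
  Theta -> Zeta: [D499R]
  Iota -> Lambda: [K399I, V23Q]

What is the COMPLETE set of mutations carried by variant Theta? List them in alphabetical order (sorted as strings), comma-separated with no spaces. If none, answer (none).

Answer: A296W,A373G,M914S,N962Q,V960I

Derivation:
At Alpha: gained [] -> total []
At Beta: gained ['A373G', 'A296W'] -> total ['A296W', 'A373G']
At Theta: gained ['N962Q', 'V960I', 'M914S'] -> total ['A296W', 'A373G', 'M914S', 'N962Q', 'V960I']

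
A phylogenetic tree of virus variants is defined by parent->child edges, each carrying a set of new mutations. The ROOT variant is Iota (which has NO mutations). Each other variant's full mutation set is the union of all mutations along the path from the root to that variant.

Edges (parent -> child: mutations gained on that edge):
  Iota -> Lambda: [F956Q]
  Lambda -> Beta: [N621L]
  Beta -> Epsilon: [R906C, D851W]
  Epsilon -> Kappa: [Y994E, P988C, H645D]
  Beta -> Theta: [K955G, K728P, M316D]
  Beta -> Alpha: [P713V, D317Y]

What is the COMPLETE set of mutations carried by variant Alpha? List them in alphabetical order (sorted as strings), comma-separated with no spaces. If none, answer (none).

Answer: D317Y,F956Q,N621L,P713V

Derivation:
At Iota: gained [] -> total []
At Lambda: gained ['F956Q'] -> total ['F956Q']
At Beta: gained ['N621L'] -> total ['F956Q', 'N621L']
At Alpha: gained ['P713V', 'D317Y'] -> total ['D317Y', 'F956Q', 'N621L', 'P713V']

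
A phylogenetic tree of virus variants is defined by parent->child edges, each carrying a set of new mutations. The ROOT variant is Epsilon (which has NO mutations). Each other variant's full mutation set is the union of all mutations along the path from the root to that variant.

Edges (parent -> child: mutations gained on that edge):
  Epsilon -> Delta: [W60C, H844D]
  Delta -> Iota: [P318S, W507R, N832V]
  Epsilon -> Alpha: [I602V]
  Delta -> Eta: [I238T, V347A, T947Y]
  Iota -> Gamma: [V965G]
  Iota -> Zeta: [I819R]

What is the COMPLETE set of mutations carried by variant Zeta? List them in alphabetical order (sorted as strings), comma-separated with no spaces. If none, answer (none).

At Epsilon: gained [] -> total []
At Delta: gained ['W60C', 'H844D'] -> total ['H844D', 'W60C']
At Iota: gained ['P318S', 'W507R', 'N832V'] -> total ['H844D', 'N832V', 'P318S', 'W507R', 'W60C']
At Zeta: gained ['I819R'] -> total ['H844D', 'I819R', 'N832V', 'P318S', 'W507R', 'W60C']

Answer: H844D,I819R,N832V,P318S,W507R,W60C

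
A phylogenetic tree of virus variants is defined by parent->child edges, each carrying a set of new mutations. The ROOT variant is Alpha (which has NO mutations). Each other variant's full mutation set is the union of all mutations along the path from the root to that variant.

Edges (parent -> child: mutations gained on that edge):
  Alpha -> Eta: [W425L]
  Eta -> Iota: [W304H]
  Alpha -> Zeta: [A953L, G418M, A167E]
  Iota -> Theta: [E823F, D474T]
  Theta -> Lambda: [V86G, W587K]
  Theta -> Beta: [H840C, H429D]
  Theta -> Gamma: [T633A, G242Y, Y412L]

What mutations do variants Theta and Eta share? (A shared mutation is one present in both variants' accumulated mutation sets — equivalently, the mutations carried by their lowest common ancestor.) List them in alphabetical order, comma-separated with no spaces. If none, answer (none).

Accumulating mutations along path to Theta:
  At Alpha: gained [] -> total []
  At Eta: gained ['W425L'] -> total ['W425L']
  At Iota: gained ['W304H'] -> total ['W304H', 'W425L']
  At Theta: gained ['E823F', 'D474T'] -> total ['D474T', 'E823F', 'W304H', 'W425L']
Mutations(Theta) = ['D474T', 'E823F', 'W304H', 'W425L']
Accumulating mutations along path to Eta:
  At Alpha: gained [] -> total []
  At Eta: gained ['W425L'] -> total ['W425L']
Mutations(Eta) = ['W425L']
Intersection: ['D474T', 'E823F', 'W304H', 'W425L'] ∩ ['W425L'] = ['W425L']

Answer: W425L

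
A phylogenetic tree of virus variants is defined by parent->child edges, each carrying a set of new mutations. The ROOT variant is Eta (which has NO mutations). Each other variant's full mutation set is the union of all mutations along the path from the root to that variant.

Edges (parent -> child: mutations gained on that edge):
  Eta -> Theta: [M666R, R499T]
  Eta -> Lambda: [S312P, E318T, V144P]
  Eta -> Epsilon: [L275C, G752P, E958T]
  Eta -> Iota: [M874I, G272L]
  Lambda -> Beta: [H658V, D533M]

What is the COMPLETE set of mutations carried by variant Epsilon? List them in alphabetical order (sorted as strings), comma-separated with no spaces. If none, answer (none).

Answer: E958T,G752P,L275C

Derivation:
At Eta: gained [] -> total []
At Epsilon: gained ['L275C', 'G752P', 'E958T'] -> total ['E958T', 'G752P', 'L275C']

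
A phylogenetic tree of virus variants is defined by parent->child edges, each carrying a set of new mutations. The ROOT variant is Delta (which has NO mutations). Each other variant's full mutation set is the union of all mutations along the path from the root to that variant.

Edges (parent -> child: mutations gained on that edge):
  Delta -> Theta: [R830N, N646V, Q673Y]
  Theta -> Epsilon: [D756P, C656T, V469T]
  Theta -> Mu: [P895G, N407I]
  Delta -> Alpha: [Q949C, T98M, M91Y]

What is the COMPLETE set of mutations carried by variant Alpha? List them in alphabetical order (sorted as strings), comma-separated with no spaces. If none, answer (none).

At Delta: gained [] -> total []
At Alpha: gained ['Q949C', 'T98M', 'M91Y'] -> total ['M91Y', 'Q949C', 'T98M']

Answer: M91Y,Q949C,T98M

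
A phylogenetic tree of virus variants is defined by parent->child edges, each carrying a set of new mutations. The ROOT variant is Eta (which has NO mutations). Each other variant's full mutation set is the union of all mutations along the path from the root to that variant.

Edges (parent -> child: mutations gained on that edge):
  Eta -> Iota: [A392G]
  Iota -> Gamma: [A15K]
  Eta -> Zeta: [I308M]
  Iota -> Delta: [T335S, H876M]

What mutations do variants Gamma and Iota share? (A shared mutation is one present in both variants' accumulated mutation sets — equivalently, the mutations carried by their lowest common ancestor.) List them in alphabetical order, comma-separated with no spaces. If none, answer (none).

Answer: A392G

Derivation:
Accumulating mutations along path to Gamma:
  At Eta: gained [] -> total []
  At Iota: gained ['A392G'] -> total ['A392G']
  At Gamma: gained ['A15K'] -> total ['A15K', 'A392G']
Mutations(Gamma) = ['A15K', 'A392G']
Accumulating mutations along path to Iota:
  At Eta: gained [] -> total []
  At Iota: gained ['A392G'] -> total ['A392G']
Mutations(Iota) = ['A392G']
Intersection: ['A15K', 'A392G'] ∩ ['A392G'] = ['A392G']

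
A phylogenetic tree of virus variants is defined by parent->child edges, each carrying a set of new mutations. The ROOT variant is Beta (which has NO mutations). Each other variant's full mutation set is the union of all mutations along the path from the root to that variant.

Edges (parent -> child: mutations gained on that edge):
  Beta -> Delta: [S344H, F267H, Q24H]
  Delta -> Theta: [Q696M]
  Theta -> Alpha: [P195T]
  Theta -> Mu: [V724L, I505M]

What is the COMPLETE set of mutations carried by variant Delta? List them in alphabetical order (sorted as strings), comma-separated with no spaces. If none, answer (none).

At Beta: gained [] -> total []
At Delta: gained ['S344H', 'F267H', 'Q24H'] -> total ['F267H', 'Q24H', 'S344H']

Answer: F267H,Q24H,S344H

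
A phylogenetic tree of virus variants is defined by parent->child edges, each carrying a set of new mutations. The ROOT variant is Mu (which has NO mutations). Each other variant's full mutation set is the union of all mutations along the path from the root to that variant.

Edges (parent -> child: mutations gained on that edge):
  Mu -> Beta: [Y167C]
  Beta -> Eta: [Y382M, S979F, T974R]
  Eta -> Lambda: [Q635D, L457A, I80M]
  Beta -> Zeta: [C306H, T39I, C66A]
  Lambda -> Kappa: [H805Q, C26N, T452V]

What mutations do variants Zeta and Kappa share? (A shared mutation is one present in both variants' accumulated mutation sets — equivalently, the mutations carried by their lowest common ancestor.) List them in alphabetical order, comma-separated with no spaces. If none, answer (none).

Answer: Y167C

Derivation:
Accumulating mutations along path to Zeta:
  At Mu: gained [] -> total []
  At Beta: gained ['Y167C'] -> total ['Y167C']
  At Zeta: gained ['C306H', 'T39I', 'C66A'] -> total ['C306H', 'C66A', 'T39I', 'Y167C']
Mutations(Zeta) = ['C306H', 'C66A', 'T39I', 'Y167C']
Accumulating mutations along path to Kappa:
  At Mu: gained [] -> total []
  At Beta: gained ['Y167C'] -> total ['Y167C']
  At Eta: gained ['Y382M', 'S979F', 'T974R'] -> total ['S979F', 'T974R', 'Y167C', 'Y382M']
  At Lambda: gained ['Q635D', 'L457A', 'I80M'] -> total ['I80M', 'L457A', 'Q635D', 'S979F', 'T974R', 'Y167C', 'Y382M']
  At Kappa: gained ['H805Q', 'C26N', 'T452V'] -> total ['C26N', 'H805Q', 'I80M', 'L457A', 'Q635D', 'S979F', 'T452V', 'T974R', 'Y167C', 'Y382M']
Mutations(Kappa) = ['C26N', 'H805Q', 'I80M', 'L457A', 'Q635D', 'S979F', 'T452V', 'T974R', 'Y167C', 'Y382M']
Intersection: ['C306H', 'C66A', 'T39I', 'Y167C'] ∩ ['C26N', 'H805Q', 'I80M', 'L457A', 'Q635D', 'S979F', 'T452V', 'T974R', 'Y167C', 'Y382M'] = ['Y167C']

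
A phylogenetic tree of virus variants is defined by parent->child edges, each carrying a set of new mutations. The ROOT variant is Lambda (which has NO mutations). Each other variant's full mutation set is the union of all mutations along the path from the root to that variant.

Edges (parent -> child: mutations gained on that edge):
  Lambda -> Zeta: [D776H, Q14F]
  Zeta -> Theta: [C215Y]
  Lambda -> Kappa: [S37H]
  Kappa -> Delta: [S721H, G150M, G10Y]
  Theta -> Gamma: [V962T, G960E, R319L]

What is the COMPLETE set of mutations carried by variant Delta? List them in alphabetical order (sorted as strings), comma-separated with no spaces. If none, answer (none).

At Lambda: gained [] -> total []
At Kappa: gained ['S37H'] -> total ['S37H']
At Delta: gained ['S721H', 'G150M', 'G10Y'] -> total ['G10Y', 'G150M', 'S37H', 'S721H']

Answer: G10Y,G150M,S37H,S721H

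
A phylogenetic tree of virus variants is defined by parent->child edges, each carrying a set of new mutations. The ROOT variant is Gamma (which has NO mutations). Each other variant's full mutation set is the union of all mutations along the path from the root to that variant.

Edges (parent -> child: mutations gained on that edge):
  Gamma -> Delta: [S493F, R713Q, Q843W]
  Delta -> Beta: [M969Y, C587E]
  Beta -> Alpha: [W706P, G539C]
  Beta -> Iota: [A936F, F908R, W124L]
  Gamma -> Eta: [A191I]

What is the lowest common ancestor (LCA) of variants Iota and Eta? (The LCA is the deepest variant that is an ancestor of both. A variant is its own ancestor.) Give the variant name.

Answer: Gamma

Derivation:
Path from root to Iota: Gamma -> Delta -> Beta -> Iota
  ancestors of Iota: {Gamma, Delta, Beta, Iota}
Path from root to Eta: Gamma -> Eta
  ancestors of Eta: {Gamma, Eta}
Common ancestors: {Gamma}
Walk up from Eta: Eta (not in ancestors of Iota), Gamma (in ancestors of Iota)
Deepest common ancestor (LCA) = Gamma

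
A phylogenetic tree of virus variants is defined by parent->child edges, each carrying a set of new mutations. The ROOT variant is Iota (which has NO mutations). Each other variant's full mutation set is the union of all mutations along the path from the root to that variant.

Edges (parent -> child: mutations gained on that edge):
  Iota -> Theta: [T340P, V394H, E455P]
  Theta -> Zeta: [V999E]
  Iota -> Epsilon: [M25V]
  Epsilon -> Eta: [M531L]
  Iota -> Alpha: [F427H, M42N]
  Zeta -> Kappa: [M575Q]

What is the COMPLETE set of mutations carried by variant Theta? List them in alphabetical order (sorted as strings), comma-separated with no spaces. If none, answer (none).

At Iota: gained [] -> total []
At Theta: gained ['T340P', 'V394H', 'E455P'] -> total ['E455P', 'T340P', 'V394H']

Answer: E455P,T340P,V394H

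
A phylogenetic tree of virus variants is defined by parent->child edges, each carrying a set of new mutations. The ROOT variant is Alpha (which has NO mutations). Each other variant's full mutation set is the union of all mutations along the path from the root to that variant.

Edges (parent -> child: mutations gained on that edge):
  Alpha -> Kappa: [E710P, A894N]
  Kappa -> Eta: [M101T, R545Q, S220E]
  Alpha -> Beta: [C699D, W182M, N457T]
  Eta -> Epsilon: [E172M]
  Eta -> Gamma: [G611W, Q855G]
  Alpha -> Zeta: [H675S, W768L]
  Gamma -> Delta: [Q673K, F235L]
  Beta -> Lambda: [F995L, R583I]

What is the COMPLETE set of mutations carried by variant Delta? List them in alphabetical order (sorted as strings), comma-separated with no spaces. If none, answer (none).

Answer: A894N,E710P,F235L,G611W,M101T,Q673K,Q855G,R545Q,S220E

Derivation:
At Alpha: gained [] -> total []
At Kappa: gained ['E710P', 'A894N'] -> total ['A894N', 'E710P']
At Eta: gained ['M101T', 'R545Q', 'S220E'] -> total ['A894N', 'E710P', 'M101T', 'R545Q', 'S220E']
At Gamma: gained ['G611W', 'Q855G'] -> total ['A894N', 'E710P', 'G611W', 'M101T', 'Q855G', 'R545Q', 'S220E']
At Delta: gained ['Q673K', 'F235L'] -> total ['A894N', 'E710P', 'F235L', 'G611W', 'M101T', 'Q673K', 'Q855G', 'R545Q', 'S220E']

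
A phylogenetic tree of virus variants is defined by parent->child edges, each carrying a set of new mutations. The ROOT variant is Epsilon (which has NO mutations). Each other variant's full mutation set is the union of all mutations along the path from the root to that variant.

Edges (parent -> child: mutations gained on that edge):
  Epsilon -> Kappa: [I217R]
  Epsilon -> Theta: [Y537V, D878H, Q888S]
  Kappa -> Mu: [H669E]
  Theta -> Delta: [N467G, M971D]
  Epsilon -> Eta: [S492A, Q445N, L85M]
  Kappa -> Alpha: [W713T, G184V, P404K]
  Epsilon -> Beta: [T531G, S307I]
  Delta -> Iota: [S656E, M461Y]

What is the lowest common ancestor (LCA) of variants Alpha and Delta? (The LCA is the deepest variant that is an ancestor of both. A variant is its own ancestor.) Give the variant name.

Path from root to Alpha: Epsilon -> Kappa -> Alpha
  ancestors of Alpha: {Epsilon, Kappa, Alpha}
Path from root to Delta: Epsilon -> Theta -> Delta
  ancestors of Delta: {Epsilon, Theta, Delta}
Common ancestors: {Epsilon}
Walk up from Delta: Delta (not in ancestors of Alpha), Theta (not in ancestors of Alpha), Epsilon (in ancestors of Alpha)
Deepest common ancestor (LCA) = Epsilon

Answer: Epsilon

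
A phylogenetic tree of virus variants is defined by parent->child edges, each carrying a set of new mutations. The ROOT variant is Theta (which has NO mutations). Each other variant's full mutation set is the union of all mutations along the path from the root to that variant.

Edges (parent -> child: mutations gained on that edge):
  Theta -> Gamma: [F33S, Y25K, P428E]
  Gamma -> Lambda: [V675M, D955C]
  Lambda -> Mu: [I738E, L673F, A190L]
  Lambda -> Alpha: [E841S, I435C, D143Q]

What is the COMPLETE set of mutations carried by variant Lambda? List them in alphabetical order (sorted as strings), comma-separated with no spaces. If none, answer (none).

At Theta: gained [] -> total []
At Gamma: gained ['F33S', 'Y25K', 'P428E'] -> total ['F33S', 'P428E', 'Y25K']
At Lambda: gained ['V675M', 'D955C'] -> total ['D955C', 'F33S', 'P428E', 'V675M', 'Y25K']

Answer: D955C,F33S,P428E,V675M,Y25K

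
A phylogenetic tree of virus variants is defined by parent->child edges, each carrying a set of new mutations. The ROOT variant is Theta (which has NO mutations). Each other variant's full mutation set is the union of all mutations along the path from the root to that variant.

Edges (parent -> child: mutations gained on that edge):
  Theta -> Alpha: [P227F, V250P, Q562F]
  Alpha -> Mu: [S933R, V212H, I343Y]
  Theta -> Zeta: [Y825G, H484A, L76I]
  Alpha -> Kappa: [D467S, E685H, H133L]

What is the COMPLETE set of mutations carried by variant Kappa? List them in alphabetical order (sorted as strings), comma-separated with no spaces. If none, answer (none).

Answer: D467S,E685H,H133L,P227F,Q562F,V250P

Derivation:
At Theta: gained [] -> total []
At Alpha: gained ['P227F', 'V250P', 'Q562F'] -> total ['P227F', 'Q562F', 'V250P']
At Kappa: gained ['D467S', 'E685H', 'H133L'] -> total ['D467S', 'E685H', 'H133L', 'P227F', 'Q562F', 'V250P']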